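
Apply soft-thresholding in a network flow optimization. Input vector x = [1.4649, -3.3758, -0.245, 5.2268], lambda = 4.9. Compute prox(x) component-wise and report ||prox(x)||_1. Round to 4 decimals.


Soft-thresholding with lambda = 4.9:
prox(1.4649) = sign(1.4649)*max(|1.4649| - 4.9, 0) = 0.0
prox(-3.3758) = sign(-3.3758)*max(|-3.3758| - 4.9, 0) = 0.0
prox(-0.245) = sign(-0.245)*max(|-0.245| - 4.9, 0) = 0.0
prox(5.2268) = sign(5.2268)*max(|5.2268| - 4.9, 0) = 0.3268
prox(x) = [0.0, 0.0, 0.0, 0.3268]
||prox(x)||_1 = 0.0 + 0.0 + 0.0 + 0.3268 = 0.3268


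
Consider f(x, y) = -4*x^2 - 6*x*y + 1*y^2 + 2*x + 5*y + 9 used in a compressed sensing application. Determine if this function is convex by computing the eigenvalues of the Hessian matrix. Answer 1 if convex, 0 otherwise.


The Hessian of f(x,y) = -4*x^2 - 6*x*y + 1*y^2 + 2*x + 5*y + 9 is:
H = [[-8, -6], [-6, 2]]
Trace = -8 + 2 = -6
Determinant = -8*2 - (-6)^2 = -52
Discriminant = (-6)^2 - 4*-52 = 244.0
Eigenvalues: lambda_1 = -10.8102, lambda_2 = 4.8102
The function is not convex.

0


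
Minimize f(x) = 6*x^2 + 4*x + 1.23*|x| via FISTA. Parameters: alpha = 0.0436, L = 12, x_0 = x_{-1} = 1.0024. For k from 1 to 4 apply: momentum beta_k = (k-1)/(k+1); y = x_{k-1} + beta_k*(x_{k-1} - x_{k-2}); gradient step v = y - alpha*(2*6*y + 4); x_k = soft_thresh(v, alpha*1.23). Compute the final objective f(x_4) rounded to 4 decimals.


FISTA on f(x) = 6*x^2 + 4*x + 1.23*|x|
L = 12, alpha = 0.0436
Iteration 1: beta = 0.0, y = 1.0024 + 0.0*(1.0024 - 1.0024) = 1.0024
  grad(y) = 16.0288, v = y - alpha*grad = 0.3035
  prox(v) = soft_thresh(0.3035, 0.0536) = 0.2499
Iteration 2: beta = 0.3333, y = 0.2499 + 0.3333*(0.2499 - 1.0024) = -0.0009
  grad(y) = 3.9891, v = y - alpha*grad = -0.1748
  prox(v) = soft_thresh(-0.1748, 0.0536) = -0.1212
Iteration 3: beta = 0.5, y = -0.1212 + 0.5*(-0.1212 - 0.2499) = -0.3068
  grad(y) = 0.3188, v = y - alpha*grad = -0.3207
  prox(v) = soft_thresh(-0.3207, 0.0536) = -0.267
Iteration 4: beta = 0.6, y = -0.267 + 0.6*(-0.267 + 0.1212) = -0.3545
  grad(y) = -0.2545, v = y - alpha*grad = -0.3434
  prox(v) = soft_thresh(-0.3434, 0.0536) = -0.2898
f(x_4) = 6*(-0.2898)^2 + 4*(-0.2898) + 1.23*|-0.2898| = -0.2988


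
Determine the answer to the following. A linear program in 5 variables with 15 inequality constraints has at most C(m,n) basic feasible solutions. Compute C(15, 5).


Each vertex corresponds to some choice of n active constraints out of m, so the number of vertices is at most C(m, n) = m! / (n!(m-n)!).
m = 15, n = 5
Numerator: 15 * 14 * 13 * 12 * 11
Denominator: 5! = 120
C(15, 5) = 3003


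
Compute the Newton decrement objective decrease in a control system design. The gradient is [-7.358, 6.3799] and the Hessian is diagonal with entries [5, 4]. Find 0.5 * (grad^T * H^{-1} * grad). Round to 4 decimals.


Step 1: H is diagonal, so H^(-1) * g = [-1.4716, 1.595].
Step 2: g^T H^(-1) g = sum_i g_i^2 / H_ii
  = (-7.358)^2/5 + (6.3799)^2/4
  = 10.828 + 10.1758 = 21.0038
Step 3: Objective decrease = 0.5 * g^T H^(-1) g = 10.5019


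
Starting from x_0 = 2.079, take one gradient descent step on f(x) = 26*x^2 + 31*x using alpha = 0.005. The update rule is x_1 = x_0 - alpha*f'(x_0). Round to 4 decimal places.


We compute the gradient at x_0 and apply the update.
f'(x) = 52*x + 31
f'(2.079) = 52*2.079 + 31 = 139.108
x_1 = 2.079 - 0.005*139.108 = 1.3835


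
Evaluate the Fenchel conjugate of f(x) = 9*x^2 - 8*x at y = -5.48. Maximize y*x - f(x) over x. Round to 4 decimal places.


f*(y) = sup_x {y*x - a*x^2 - b*x} = sup_x {(y-b)*x - a*x^2}
FOC: (y - b) - 2a*x = 0 => x* = (y - b)/(2a)
x* = (-5.48 + 8)/(2*9) = 0.14
f*(-5.48) = (y-b)^2/(4a) = (-5.48 + 8)^2/(4*9)
= 6.3504/36 = 0.1764


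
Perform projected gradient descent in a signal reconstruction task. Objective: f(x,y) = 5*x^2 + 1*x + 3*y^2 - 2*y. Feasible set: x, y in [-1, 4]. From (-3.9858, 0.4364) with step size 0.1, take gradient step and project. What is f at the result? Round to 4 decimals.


Step 1: Compute gradient at (-3.9858, 0.4364).
grad_x = 2*5*-3.9858 + 1 = -38.858
grad_y = 2*3*0.4364 - 2 = 0.6184
Step 2: Gradient step.
x_raw = -3.9858 - 0.1*-38.858 = -0.1
y_raw = 0.4364 - 0.1*0.6184 = 0.3746
Step 3: Project onto [-1, 4].
x_proj = clip(-0.1) = -0.1
y_proj = clip(0.3746) = 0.3746
Step 4: Evaluate f.
f(-0.1, 0.3746) = -0.3782


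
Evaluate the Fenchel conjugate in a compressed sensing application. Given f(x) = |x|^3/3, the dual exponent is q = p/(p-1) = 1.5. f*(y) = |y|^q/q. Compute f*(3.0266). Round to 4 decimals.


The conjugate exponent q satisfies 1/p + 1/q = 1.
p = 3, so q = 3/(3 - 1) = 1.5
|y|^q = 3.0266^1.5 = 5.2654
f*(3.0266) = 5.2654 / 1.5 = 3.5103


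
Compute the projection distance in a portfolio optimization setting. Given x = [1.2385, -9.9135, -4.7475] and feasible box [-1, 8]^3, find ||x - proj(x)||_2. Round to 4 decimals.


Project each component onto [-1, 8].
clip(1.2385) = 1.2385, clip(-9.9135) = -1.0, clip(-4.7475) = -1.0
Projection = [1.2385, -1.0, -1.0]
Squared diffs: [0.0, 79.4505, 14.0438]
Distance = sqrt(93.4943) = 9.6692


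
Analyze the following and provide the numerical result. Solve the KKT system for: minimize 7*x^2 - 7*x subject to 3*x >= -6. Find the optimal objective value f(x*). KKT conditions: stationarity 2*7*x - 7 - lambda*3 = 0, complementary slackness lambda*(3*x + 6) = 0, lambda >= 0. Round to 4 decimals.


Step 1: Try lambda = 0 (constraint inactive).
Stationarity: 2*7*x - 7 = 0
x* = 7/(2*7) = 0.5
Check constraint: 3*0.5 = 1.5 >= -6 -- satisfied.
Step 2: Compute optimal value.
f(x*) = 7*0.5^2 - 7*0.5 = -1.75


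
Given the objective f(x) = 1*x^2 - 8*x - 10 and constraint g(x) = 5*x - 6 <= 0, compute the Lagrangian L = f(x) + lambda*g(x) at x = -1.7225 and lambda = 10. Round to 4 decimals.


Step 1: Evaluate f(x).
f(-1.7225) = 1*(-1.7225)^2 - 8*(-1.7225) - 10 = 6.747
Step 2: Evaluate g(x).
g(-1.7225) = 5*-1.7225 - 6 = -14.6125
Step 3: Compute Lagrangian.
L = 6.747 + 10*-14.6125 = -139.378


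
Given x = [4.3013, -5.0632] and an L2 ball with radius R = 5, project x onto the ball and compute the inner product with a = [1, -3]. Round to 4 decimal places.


Step 1: Compute ||x|| (intermediates to 6 decimals).
||x|| = sqrt(4.3013^2 + (-5.0632)^2) = 6.643582
Step 2: Project.
Since ||x|| > R, scale = R/||x|| = 5/6.643582 = 0.752606, proj(x) = scale * x
proj(x) = [3.237184, -3.810595]
Step 3: Dot product.
a^T * proj(x) = 1*3.237184 - 3*(-3.810595) = 14.669


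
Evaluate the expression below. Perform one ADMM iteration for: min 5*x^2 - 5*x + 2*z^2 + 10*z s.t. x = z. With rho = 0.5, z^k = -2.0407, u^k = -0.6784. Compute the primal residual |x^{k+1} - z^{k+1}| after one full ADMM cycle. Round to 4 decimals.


ADMM iteration with rho = 0.5, z^k = -2.0407, u^k = -0.6784
Step 1: x-update.
Minimize 5*x^2 - 5*x + (0.5/2)*(x + 2.0407 - 0.6784)^2
FOC: (2*5 + 0.5)*x = 5 + 0.5*(-2.0407 + 0.6784)
x^{k+1} = 0.4113
Step 2: z-update.
Minimize 2*z^2 + 10*z + (0.5/2)*(0.4113 - z - 0.6784)^2
FOC: (2*2 + 0.5)*z = -10 + 0.5*(0.4113 - 0.6784)
z^{k+1} = -2.2519
Step 3: u-update.
u^{k+1} = -0.6784 + 0.4113 + 2.2519 = 1.9848
Step 4: Primal residual = |0.4113 + 2.2519| = 2.6632


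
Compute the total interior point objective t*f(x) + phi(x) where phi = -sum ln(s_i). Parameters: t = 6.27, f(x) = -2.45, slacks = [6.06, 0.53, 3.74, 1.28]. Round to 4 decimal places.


Step 1: Compute log-barrier.
ln values: [1.8017, -0.6349, 1.3191, 0.2469]
phi = -(1.8017 - 0.6349 + 1.3191 + 0.2469) = -2.7328
Step 2: Compute augmented objective.
t*f(x) = 6.27*-2.45 = -15.3615
Total = -15.3615 - 2.7328 = -18.0943


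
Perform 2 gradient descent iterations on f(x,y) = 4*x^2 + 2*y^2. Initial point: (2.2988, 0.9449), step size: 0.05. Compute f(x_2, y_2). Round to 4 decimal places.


Gradient descent on f(x,y) = 4*x^2 + 2*y^2.
Starting point: (2.2988, 0.9449), alpha = 0.05
Step 1: grad_x = 2*4*2.2988 = 18.3904, grad_y = 2*2*0.9449 = 3.7796
  x_1 = 2.2988 - 0.05*18.3904 = 1.3793
  y_1 = 0.9449 - 0.05*3.7796 = 0.7559
Step 2: grad_x = 2*4*1.3793 = 11.0342, grad_y = 2*2*0.7559 = 3.0237
  x_2 = 1.3793 - 0.05*11.0342 = 0.8276
  y_2 = 0.7559 - 0.05*3.0237 = 0.6047
f(0.8276, 0.6047) = 4*0.8276^2 + 2*0.6047^2 = 3.4709


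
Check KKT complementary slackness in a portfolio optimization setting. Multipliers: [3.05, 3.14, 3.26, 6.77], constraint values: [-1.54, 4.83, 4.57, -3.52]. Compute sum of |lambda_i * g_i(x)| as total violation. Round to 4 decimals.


KKT complementary slackness check:
lambda_1 * g_1 = 3.05 * -1.54 = -4.697
lambda_2 * g_2 = 3.14 * 4.83 = 15.1662
lambda_3 * g_3 = 3.26 * 4.57 = 14.8982
lambda_4 * g_4 = 6.77 * -3.52 = -23.8304
Total violation = 4.697 + 15.1662 + 14.8982 + 23.8304 = 58.5918


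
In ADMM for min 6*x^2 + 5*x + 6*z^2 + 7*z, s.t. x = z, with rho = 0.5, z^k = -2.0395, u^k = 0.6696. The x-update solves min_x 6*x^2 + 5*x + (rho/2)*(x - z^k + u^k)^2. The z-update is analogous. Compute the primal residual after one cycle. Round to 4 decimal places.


ADMM iteration with rho = 0.5, z^k = -2.0395, u^k = 0.6696
Step 1: x-update.
Minimize 6*x^2 + 5*x + (0.5/2)*(x + 2.0395 + 0.6696)^2
FOC: (2*6 + 0.5)*x = -5 + 0.5*(-2.0395 - 0.6696)
x^{k+1} = -0.5084
Step 2: z-update.
Minimize 6*z^2 + 7*z + (0.5/2)*(-0.5084 - z + 0.6696)^2
FOC: (2*6 + 0.5)*z = -7 + 0.5*(-0.5084 + 0.6696)
z^{k+1} = -0.5536
Step 3: u-update.
u^{k+1} = 0.6696 - 0.5084 + 0.5536 = 0.7148
Step 4: Primal residual = |-0.5084 + 0.5536| = 0.0452


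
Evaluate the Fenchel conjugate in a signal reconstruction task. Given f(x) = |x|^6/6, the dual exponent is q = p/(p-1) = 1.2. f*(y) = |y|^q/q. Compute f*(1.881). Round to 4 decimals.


The conjugate exponent q satisfies 1/p + 1/q = 1.
p = 6, so q = 6/(6 - 1) = 1.2
|y|^q = 1.881^1.2 = 2.1344
f*(1.881) = 2.1344 / 1.2 = 1.7786


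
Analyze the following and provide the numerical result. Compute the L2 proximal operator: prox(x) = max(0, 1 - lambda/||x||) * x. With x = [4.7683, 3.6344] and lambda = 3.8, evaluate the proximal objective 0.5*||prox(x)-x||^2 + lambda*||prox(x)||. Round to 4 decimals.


Step 1: Compute ||x||.
||x|| = 5.9955
Step 2: Compute scaling factor.
scale = max(0, 1 - 3.8/5.9955) = 0.3662
Step 3: prox(x) = [1.7461, 1.3309]
||prox(x)|| = 2.1955
Step 4: Proximal objective.
0.5*||prox-x||^2 = 7.22
lambda*||prox|| = 8.3429
Total = 15.5628


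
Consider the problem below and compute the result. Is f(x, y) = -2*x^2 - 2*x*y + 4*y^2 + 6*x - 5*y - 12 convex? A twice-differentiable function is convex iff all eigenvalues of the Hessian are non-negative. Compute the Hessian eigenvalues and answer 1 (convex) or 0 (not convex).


The Hessian of f(x,y) = -2*x^2 - 2*x*y + 4*y^2 + 6*x - 5*y - 12 is:
H = [[-4, -2], [-2, 8]]
Trace = -4 + 8 = 4
Determinant = -4*8 - (-2)^2 = -36
Discriminant = (4)^2 - 4*-36 = 160.0
Eigenvalues: lambda_1 = -4.3246, lambda_2 = 8.3246
The function is not convex.

0


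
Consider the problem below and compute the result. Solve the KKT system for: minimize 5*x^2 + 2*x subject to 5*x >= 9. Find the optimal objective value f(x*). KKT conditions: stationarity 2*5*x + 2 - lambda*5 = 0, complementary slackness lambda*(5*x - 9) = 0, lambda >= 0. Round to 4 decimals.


Step 1: Try lambda = 0 (constraint inactive).
x_unc = -2/(2*5) = -0.2
Check: 5*-0.2 = -1.0 < 9 -- violated!
Step 2: Constraint must be active: 5*x = 9
x* = 9/5 = 1.8
lambda = (2*5*1.8 + 2)/5 = 4.0
Step 3: Compute optimal value.
f(x*) = 5*1.8^2 + 2*1.8 = 19.8


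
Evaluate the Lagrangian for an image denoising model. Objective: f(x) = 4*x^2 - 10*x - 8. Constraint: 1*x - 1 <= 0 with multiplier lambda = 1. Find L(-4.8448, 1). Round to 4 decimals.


Step 1: Evaluate f(x).
f(-4.8448) = 4*(-4.8448)^2 - 10*(-4.8448) - 8 = 134.3363
Step 2: Evaluate g(x).
g(-4.8448) = 1*-4.8448 - 1 = -5.8448
Step 3: Compute Lagrangian.
L = 134.3363 + 1*-5.8448 = 128.4915


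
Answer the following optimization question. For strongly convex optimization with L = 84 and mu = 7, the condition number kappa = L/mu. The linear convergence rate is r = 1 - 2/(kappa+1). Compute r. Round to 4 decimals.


Step 1: Compute the condition number.
kappa = L/mu = 84/7 = 12.0
Step 2: Compute the convergence rate.
r = 1 - 2/(kappa + 1) = 1 - 2*mu/(L + mu) = (L - mu)/(L + mu) = 77/91 = 0.8462


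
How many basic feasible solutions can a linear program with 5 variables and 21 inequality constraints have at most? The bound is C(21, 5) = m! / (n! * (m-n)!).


Each vertex corresponds to some choice of n active constraints out of m, so the number of vertices is at most C(m, n) = m! / (n!(m-n)!).
m = 21, n = 5
Numerator: 21 * 20 * 19 * 18 * 17
Denominator: 5! = 120
C(21, 5) = 20349


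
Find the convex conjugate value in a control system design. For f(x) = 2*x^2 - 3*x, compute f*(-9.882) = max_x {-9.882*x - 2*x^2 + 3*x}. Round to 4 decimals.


f*(y) = sup_x {y*x - a*x^2 - b*x} = sup_x {(y-b)*x - a*x^2}
FOC: (y - b) - 2a*x = 0 => x* = (y - b)/(2a)
x* = (-9.882 + 3)/(2*2) = -1.7205
f*(-9.882) = (y-b)^2/(4a) = (-9.882 + 3)^2/(4*2)
= 47.3619/8 = 5.9202


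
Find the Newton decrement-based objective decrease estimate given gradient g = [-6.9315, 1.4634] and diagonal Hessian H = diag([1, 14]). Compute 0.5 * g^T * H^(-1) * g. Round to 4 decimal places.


Step 1: H is diagonal, so H^(-1) * g = [-6.9315, 0.1045].
Step 2: g^T H^(-1) g = sum_i g_i^2 / H_ii
  = (-6.9315)^2/1 + (1.4634)^2/14
  = 48.0457 + 0.153 = 48.1987
Step 3: Objective decrease = 0.5 * g^T H^(-1) g = 24.0993


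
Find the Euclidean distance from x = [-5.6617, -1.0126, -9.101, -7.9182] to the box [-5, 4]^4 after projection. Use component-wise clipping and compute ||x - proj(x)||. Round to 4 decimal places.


Project each component onto [-5, 4].
clip(-5.6617) = -5.0, clip(-1.0126) = -1.0126, clip(-9.101) = -5.0, clip(-7.9182) = -5.0
Projection = [-5.0, -1.0126, -5.0, -5.0]
Squared diffs: [0.4378, 0.0, 16.8182, 8.5159]
Distance = sqrt(25.7719) = 5.0766


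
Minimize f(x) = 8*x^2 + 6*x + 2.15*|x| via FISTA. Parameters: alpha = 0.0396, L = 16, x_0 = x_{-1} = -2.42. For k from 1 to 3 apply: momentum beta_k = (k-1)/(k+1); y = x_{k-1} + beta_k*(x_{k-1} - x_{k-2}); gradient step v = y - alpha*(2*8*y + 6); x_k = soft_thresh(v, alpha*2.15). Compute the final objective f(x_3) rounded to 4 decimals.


FISTA on f(x) = 8*x^2 + 6*x + 2.15*|x|
L = 16, alpha = 0.0396
Iteration 1: beta = 0.0, y = -2.42 + 0.0*(-2.42 + 2.42) = -2.42
  grad(y) = -32.72, v = y - alpha*grad = -1.1243
  prox(v) = soft_thresh(-1.1243, 0.0851) = -1.0391
Iteration 2: beta = 0.3333, y = -1.0391 + 0.3333*(-1.0391 + 2.42) = -0.5789
  grad(y) = -3.2618, v = y - alpha*grad = -0.4497
  prox(v) = soft_thresh(-0.4497, 0.0851) = -0.3646
Iteration 3: beta = 0.5, y = -0.3646 + 0.5*(-0.3646 + 1.0391) = -0.0273
  grad(y) = 5.5638, v = y - alpha*grad = -0.2476
  prox(v) = soft_thresh(-0.2476, 0.0851) = -0.1624
f(x_3) = 8*(-0.1624)^2 + 6*(-0.1624) + 2.15*|-0.1624| = -0.4143


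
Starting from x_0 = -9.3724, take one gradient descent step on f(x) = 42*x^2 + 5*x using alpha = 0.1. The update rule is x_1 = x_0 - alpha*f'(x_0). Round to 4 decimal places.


We compute the gradient at x_0 and apply the update.
f'(x) = 84*x + 5
f'(-9.3724) = 84*-9.3724 + 5 = -782.2816
x_1 = -9.3724 - 0.1*-782.2816 = 68.8558


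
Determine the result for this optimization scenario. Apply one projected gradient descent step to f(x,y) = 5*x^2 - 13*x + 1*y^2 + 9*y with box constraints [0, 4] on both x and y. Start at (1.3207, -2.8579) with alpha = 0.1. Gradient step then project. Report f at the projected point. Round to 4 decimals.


Step 1: Compute gradient at (1.3207, -2.8579).
grad_x = 2*5*1.3207 - 13 = 0.207
grad_y = 2*1*-2.8579 + 9 = 3.2842
Step 2: Gradient step.
x_raw = 1.3207 - 0.1*0.207 = 1.3
y_raw = -2.8579 - 0.1*3.2842 = -3.1863
Step 3: Project onto [0, 4].
x_proj = clip(1.3) = 1.3
y_proj = clip(-3.1863) = 0.0
Step 4: Evaluate f.
f(1.3, 0.0) = -8.45


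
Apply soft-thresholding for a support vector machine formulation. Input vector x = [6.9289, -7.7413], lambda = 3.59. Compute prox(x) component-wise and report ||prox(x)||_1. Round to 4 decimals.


Soft-thresholding with lambda = 3.59:
prox(6.9289) = sign(6.9289)*max(|6.9289| - 3.59, 0) = 3.3389
prox(-7.7413) = sign(-7.7413)*max(|-7.7413| - 3.59, 0) = -4.1513
prox(x) = [3.3389, -4.1513]
||prox(x)||_1 = 3.3389 + 4.1513 = 7.4902


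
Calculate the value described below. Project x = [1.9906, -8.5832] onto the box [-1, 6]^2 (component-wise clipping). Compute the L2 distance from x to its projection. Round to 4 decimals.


Project each component onto [-1, 6].
clip(1.9906) = 1.9906, clip(-8.5832) = -1.0
Projection = [1.9906, -1.0]
Squared diffs: [0.0, 57.5049]
Distance = sqrt(57.5049) = 7.5832


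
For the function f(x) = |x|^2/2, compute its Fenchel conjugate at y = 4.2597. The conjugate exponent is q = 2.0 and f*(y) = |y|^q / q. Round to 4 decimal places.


The conjugate exponent q satisfies 1/p + 1/q = 1.
p = 2, so q = 2/(2 - 1) = 2.0
|y|^q = 4.2597^2.0 = 18.145
f*(4.2597) = 18.145 / 2.0 = 9.0725


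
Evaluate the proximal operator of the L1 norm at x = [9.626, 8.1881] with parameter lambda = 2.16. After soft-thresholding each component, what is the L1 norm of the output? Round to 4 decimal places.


Soft-thresholding with lambda = 2.16:
prox(9.626) = sign(9.626)*max(|9.626| - 2.16, 0) = 7.466
prox(8.1881) = sign(8.1881)*max(|8.1881| - 2.16, 0) = 6.0281
prox(x) = [7.466, 6.0281]
||prox(x)||_1 = 7.466 + 6.0281 = 13.4941


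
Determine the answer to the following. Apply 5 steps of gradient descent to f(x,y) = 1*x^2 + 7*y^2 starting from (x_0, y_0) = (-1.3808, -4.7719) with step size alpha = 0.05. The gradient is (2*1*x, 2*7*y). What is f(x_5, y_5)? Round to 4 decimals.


Gradient descent on f(x,y) = 1*x^2 + 7*y^2.
Starting point: (-1.3808, -4.7719), alpha = 0.05
Step 1: grad_x = 2*1*-1.3808 = -2.7616, grad_y = 2*7*-4.7719 = -66.8066
  x_1 = -1.3808 - 0.05*-2.7616 = -1.2427
  y_1 = -4.7719 - 0.05*-66.8066 = -1.4316
Step 2: grad_x = 2*1*-1.2427 = -2.4854, grad_y = 2*7*-1.4316 = -20.042
  x_2 = -1.2427 - 0.05*-2.4854 = -1.1184
  y_2 = -1.4316 - 0.05*-20.042 = -0.4295
Step 3: grad_x = 2*1*-1.1184 = -2.2369, grad_y = 2*7*-0.4295 = -6.0126
  x_3 = -1.1184 - 0.05*-2.2369 = -1.0066
  y_3 = -0.4295 - 0.05*-6.0126 = -0.1288
Step 4: grad_x = 2*1*-1.0066 = -2.0132, grad_y = 2*7*-0.1288 = -1.8038
  x_4 = -1.0066 - 0.05*-2.0132 = -0.9059
  y_4 = -0.1288 - 0.05*-1.8038 = -0.0387
Step 5: grad_x = 2*1*-0.9059 = -1.8119, grad_y = 2*7*-0.0387 = -0.5411
  x_5 = -0.9059 - 0.05*-1.8119 = -0.8153
  y_5 = -0.0387 - 0.05*-0.5411 = -0.0116
f(-0.8153, -0.0116) = 1*(-0.8153)^2 + 7*(-0.0116)^2 = 0.6657


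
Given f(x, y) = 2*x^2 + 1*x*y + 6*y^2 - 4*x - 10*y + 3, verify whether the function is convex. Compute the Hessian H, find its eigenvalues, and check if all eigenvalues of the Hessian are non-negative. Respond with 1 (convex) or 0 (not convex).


The Hessian of f(x,y) = 2*x^2 + 1*x*y + 6*y^2 - 4*x - 10*y + 3 is:
H = [[4, 1], [1, 12]]
Trace = 4 + 12 = 16
Determinant = 4*12 - (1)^2 = 47
Discriminant = (16)^2 - 4*47 = 68.0
Eigenvalues: lambda_1 = 3.8769, lambda_2 = 12.1231
The function is convex.

1


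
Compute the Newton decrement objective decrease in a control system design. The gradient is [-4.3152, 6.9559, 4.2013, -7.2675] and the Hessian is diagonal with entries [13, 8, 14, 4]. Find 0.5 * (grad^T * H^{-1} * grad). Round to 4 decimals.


Step 1: H is diagonal, so H^(-1) * g = [-0.3319, 0.8695, 0.3001, -1.8169].
Step 2: g^T H^(-1) g = sum_i g_i^2 / H_ii
  = (-4.3152)^2/13 + (6.9559)^2/8 + (4.2013)^2/14 + (-7.2675)^2/4
  = 1.4324 + 6.0481 + 1.2608 + 13.2041 = 21.9454
Step 3: Objective decrease = 0.5 * g^T H^(-1) g = 10.9727


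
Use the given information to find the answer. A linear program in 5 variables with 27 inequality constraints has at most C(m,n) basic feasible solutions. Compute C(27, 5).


Each vertex corresponds to some choice of n active constraints out of m, so the number of vertices is at most C(m, n) = m! / (n!(m-n)!).
m = 27, n = 5
Numerator: 27 * 26 * 25 * 24 * 23
Denominator: 5! = 120
C(27, 5) = 80730


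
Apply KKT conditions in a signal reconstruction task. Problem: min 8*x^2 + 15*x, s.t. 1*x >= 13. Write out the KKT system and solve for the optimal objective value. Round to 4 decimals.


Step 1: Try lambda = 0 (constraint inactive).
x_unc = -15/(2*8) = -0.9375
Check: 1*-0.9375 = -0.9375 < 13 -- violated!
Step 2: Constraint must be active: 1*x = 13
x* = 13/1 = 13.0
lambda = (2*8*13.0 + 15)/1 = 223.0
Step 3: Compute optimal value.
f(x*) = 8*13.0^2 + 15*13.0 = 1547.0


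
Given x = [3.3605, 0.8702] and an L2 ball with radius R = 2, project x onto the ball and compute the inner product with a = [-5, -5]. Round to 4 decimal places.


Step 1: Compute ||x|| (intermediates to 6 decimals).
||x|| = sqrt(3.3605^2 + 0.8702^2) = 3.471341
Step 2: Project.
Since ||x|| > R, scale = R/||x|| = 2/3.471341 = 0.576146, proj(x) = scale * x
proj(x) = [1.936139, 0.501362]
Step 3: Dot product.
a^T * proj(x) = -5*1.936139 - 5*0.501362 = -12.1875


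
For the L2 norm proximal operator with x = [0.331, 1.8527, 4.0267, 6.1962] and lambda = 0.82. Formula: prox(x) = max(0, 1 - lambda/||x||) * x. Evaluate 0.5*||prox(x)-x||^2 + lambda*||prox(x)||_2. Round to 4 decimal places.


Step 1: Compute ||x||.
||x|| = 7.6256
Step 2: Compute scaling factor.
scale = max(0, 1 - 0.82/7.6256) = 0.8925
Step 3: prox(x) = [0.2954, 1.6535, 3.5937, 5.5299]
||prox(x)|| = 6.8056
Step 4: Proximal objective.
0.5*||prox-x||^2 = 0.3362
lambda*||prox|| = 5.5806
Total = 5.9168


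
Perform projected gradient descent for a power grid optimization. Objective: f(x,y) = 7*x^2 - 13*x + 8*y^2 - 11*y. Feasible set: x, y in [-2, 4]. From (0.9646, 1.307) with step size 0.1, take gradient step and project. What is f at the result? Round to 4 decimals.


Step 1: Compute gradient at (0.9646, 1.307).
grad_x = 2*7*0.9646 - 13 = 0.5044
grad_y = 2*8*1.307 - 11 = 9.912
Step 2: Gradient step.
x_raw = 0.9646 - 0.1*0.5044 = 0.9142
y_raw = 1.307 - 0.1*9.912 = 0.3158
Step 3: Project onto [-2, 4].
x_proj = clip(0.9142) = 0.9142
y_proj = clip(0.3158) = 0.3158
Step 4: Evaluate f.
f(0.9142, 0.3158) = -8.7102


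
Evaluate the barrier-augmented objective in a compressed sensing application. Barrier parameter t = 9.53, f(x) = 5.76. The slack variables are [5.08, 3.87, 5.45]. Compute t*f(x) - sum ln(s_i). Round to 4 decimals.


Step 1: Compute log-barrier.
ln values: [1.6253, 1.3533, 1.6956]
phi = -(1.6253 + 1.3533 + 1.6956) = -4.6742
Step 2: Compute augmented objective.
t*f(x) = 9.53*5.76 = 54.8928
Total = 54.8928 - 4.6742 = 50.2186


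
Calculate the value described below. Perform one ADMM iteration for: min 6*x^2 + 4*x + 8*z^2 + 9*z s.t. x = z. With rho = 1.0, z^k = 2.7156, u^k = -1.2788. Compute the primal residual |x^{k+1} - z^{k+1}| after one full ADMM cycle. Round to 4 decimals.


ADMM iteration with rho = 1.0, z^k = 2.7156, u^k = -1.2788
Step 1: x-update.
Minimize 6*x^2 + 4*x + (1.0/2)*(x - 2.7156 - 1.2788)^2
FOC: (2*6 + 1.0)*x = -4 + 1.0*(2.7156 + 1.2788)
x^{k+1} = -0.0004
Step 2: z-update.
Minimize 8*z^2 + 9*z + (1.0/2)*(-0.0004 - z - 1.2788)^2
FOC: (2*8 + 1.0)*z = -9 + 1.0*(-0.0004 - 1.2788)
z^{k+1} = -0.6047
Step 3: u-update.
u^{k+1} = -1.2788 - 0.0004 + 0.6047 = -0.6746
Step 4: Primal residual = |-0.0004 + 0.6047| = 0.6042


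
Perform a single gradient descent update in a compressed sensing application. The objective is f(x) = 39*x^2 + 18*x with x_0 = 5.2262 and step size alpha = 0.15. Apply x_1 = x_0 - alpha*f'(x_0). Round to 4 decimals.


We compute the gradient at x_0 and apply the update.
f'(x) = 78*x + 18
f'(5.2262) = 78*5.2262 + 18 = 425.6436
x_1 = 5.2262 - 0.15*425.6436 = -58.6203


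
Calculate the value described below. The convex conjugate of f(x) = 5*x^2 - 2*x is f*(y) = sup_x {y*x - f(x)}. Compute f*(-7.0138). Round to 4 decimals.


f*(y) = sup_x {y*x - a*x^2 - b*x} = sup_x {(y-b)*x - a*x^2}
FOC: (y - b) - 2a*x = 0 => x* = (y - b)/(2a)
x* = (-7.0138 + 2)/(2*5) = -0.5014
f*(-7.0138) = (y-b)^2/(4a) = (-7.0138 + 2)^2/(4*5)
= 25.1382/20 = 1.2569


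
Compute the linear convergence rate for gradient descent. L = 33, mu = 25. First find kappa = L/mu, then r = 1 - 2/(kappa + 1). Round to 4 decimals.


Step 1: Compute the condition number.
kappa = L/mu = 33/25 = 1.32
Step 2: Compute the convergence rate.
r = 1 - 2/(kappa + 1) = 1 - 2*mu/(L + mu) = (L - mu)/(L + mu) = 8/58 = 0.1379


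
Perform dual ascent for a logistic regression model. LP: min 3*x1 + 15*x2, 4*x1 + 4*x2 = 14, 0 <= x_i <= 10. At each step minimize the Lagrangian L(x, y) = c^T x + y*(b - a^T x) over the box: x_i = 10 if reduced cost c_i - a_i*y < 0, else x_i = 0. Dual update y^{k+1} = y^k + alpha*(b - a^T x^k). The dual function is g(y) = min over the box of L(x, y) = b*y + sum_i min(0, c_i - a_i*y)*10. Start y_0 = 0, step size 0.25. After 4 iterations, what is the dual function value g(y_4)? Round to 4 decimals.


Dual ascent for LP: min 3*x1 + 15*x2, 4*x1 + 4*x2 = 14, 0 <= x_i <= 10
Step 1: y^k = 0.0, reduced costs: (3.0, 15.0)
  x^k = (0.0, 0.0), subgradient = b - a^T x = 14.0
  y^{k+1} = 0.0 + 0.25*14.0 = 3.5
Step 2: y^k = 3.5, reduced costs: (-11.0, 1.0)
  x^k = (10.0, 0.0), subgradient = b - a^T x = -26.0
  y^{k+1} = 3.5 + 0.25*-26.0 = -3.0
Step 3: y^k = -3.0, reduced costs: (15.0, 27.0)
  x^k = (0.0, 0.0), subgradient = b - a^T x = 14.0
  y^{k+1} = -3.0 + 0.25*14.0 = 0.5
Step 4: y^k = 0.5, reduced costs: (1.0, 13.0)
  x^k = (0.0, 0.0), subgradient = b - a^T x = 14.0
  y^{k+1} = 0.5 + 0.25*14.0 = 4.0
Dual objective at y_4 = 4.0: reduced costs (-13.0, -1.0), box minimizer x = (10.0, 10.0)
g(y_4) = b*y + (c1 - a1*y)*x1 + (c2 - a2*y)*x2 = 14*4.0 + (-13.0)*10.0 + (-1.0)*10.0 = 56.0 - 130.0 - 10.0 = -84.0


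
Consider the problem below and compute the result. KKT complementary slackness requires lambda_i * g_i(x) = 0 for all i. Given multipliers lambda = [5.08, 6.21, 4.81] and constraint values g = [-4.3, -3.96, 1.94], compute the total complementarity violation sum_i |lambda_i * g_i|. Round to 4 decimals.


KKT complementary slackness check:
lambda_1 * g_1 = 5.08 * -4.3 = -21.844
lambda_2 * g_2 = 6.21 * -3.96 = -24.5916
lambda_3 * g_3 = 4.81 * 1.94 = 9.3314
Total violation = 21.844 + 24.5916 + 9.3314 = 55.767


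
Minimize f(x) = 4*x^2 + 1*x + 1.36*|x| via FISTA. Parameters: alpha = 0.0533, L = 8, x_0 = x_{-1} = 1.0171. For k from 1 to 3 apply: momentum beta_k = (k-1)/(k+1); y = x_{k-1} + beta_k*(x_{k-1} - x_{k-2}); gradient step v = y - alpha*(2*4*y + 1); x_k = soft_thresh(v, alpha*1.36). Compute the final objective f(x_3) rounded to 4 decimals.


FISTA on f(x) = 4*x^2 + 1*x + 1.36*|x|
L = 8, alpha = 0.0533
Iteration 1: beta = 0.0, y = 1.0171 + 0.0*(1.0171 - 1.0171) = 1.0171
  grad(y) = 9.1368, v = y - alpha*grad = 0.5301
  prox(v) = soft_thresh(0.5301, 0.0725) = 0.4576
Iteration 2: beta = 0.3333, y = 0.4576 + 0.3333*(0.4576 - 1.0171) = 0.2711
  grad(y) = 3.169, v = y - alpha*grad = 0.1022
  prox(v) = soft_thresh(0.1022, 0.0725) = 0.0297
Iteration 3: beta = 0.5, y = 0.0297 + 0.5*(0.0297 - 0.4576) = -0.1842
  grad(y) = -0.4737, v = y - alpha*grad = -0.159
  prox(v) = soft_thresh(-0.159, 0.0725) = -0.0865
f(x_3) = 4*(-0.0865)^2 + 1*(-0.0865) + 1.36*|-0.0865| = 0.061


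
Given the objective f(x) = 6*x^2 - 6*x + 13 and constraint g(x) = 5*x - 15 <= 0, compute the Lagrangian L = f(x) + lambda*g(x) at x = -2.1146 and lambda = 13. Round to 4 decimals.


Step 1: Evaluate f(x).
f(-2.1146) = 6*(-2.1146)^2 - 6*(-2.1146) + 13 = 52.5168
Step 2: Evaluate g(x).
g(-2.1146) = 5*-2.1146 - 15 = -25.573
Step 3: Compute Lagrangian.
L = 52.5168 + 13*-25.573 = -279.9322


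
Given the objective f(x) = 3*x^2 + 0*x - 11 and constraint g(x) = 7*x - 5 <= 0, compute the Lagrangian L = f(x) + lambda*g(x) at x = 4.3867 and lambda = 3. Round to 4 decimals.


Step 1: Evaluate f(x).
f(4.3867) = 3*4.3867^2 + 0*4.3867 - 11 = 46.7294
Step 2: Evaluate g(x).
g(4.3867) = 7*4.3867 - 5 = 25.7069
Step 3: Compute Lagrangian.
L = 46.7294 + 3*25.7069 = 123.8501


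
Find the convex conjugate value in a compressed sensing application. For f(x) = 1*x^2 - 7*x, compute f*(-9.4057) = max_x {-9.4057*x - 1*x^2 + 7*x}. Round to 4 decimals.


f*(y) = sup_x {y*x - a*x^2 - b*x} = sup_x {(y-b)*x - a*x^2}
FOC: (y - b) - 2a*x = 0 => x* = (y - b)/(2a)
x* = (-9.4057 + 7)/(2*1) = -1.2029
f*(-9.4057) = (y-b)^2/(4a) = (-9.4057 + 7)^2/(4*1)
= 5.7874/4 = 1.4468


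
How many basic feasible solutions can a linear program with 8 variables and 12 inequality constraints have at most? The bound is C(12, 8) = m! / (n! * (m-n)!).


Each vertex corresponds to some choice of n active constraints out of m, so the number of vertices is at most C(m, n) = m! / (n!(m-n)!).
m = 12, n = 8
Numerator: 12 * 11 * 10 * 9 * 8 * 7 * 6 * 5
Denominator: 8! = 40320
C(12, 8) = 495


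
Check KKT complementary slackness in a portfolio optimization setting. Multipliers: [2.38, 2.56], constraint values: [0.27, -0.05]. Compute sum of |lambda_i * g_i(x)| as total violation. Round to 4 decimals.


KKT complementary slackness check:
lambda_1 * g_1 = 2.38 * 0.27 = 0.6426
lambda_2 * g_2 = 2.56 * -0.05 = -0.128
Total violation = 0.6426 + 0.128 = 0.7706


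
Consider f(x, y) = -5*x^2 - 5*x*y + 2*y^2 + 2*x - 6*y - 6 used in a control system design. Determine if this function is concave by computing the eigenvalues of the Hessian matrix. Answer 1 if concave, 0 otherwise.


The Hessian of f(x,y) = -5*x^2 - 5*x*y + 2*y^2 + 2*x - 6*y - 6 is:
H = [[-10, -5], [-5, 4]]
Trace = -10 + 4 = -6
Determinant = -10*4 - (-5)^2 = -65
Discriminant = (-6)^2 - 4*-65 = 296.0
Eigenvalues: lambda_1 = -11.6023, lambda_2 = 5.6023
The function is not concave.

0


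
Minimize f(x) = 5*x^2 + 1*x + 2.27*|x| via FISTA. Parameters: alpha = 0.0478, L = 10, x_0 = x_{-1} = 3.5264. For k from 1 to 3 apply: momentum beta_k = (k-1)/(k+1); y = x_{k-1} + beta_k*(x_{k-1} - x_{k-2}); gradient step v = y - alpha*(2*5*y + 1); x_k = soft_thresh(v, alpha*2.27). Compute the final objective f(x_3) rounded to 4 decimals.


FISTA on f(x) = 5*x^2 + 1*x + 2.27*|x|
L = 10, alpha = 0.0478
Iteration 1: beta = 0.0, y = 3.5264 + 0.0*(3.5264 - 3.5264) = 3.5264
  grad(y) = 36.264, v = y - alpha*grad = 1.793
  prox(v) = soft_thresh(1.793, 0.1085) = 1.6845
Iteration 2: beta = 0.3333, y = 1.6845 + 0.3333*(1.6845 - 3.5264) = 1.0705
  grad(y) = 11.705, v = y - alpha*grad = 0.511
  prox(v) = soft_thresh(0.511, 0.1085) = 0.4025
Iteration 3: beta = 0.5, y = 0.4025 + 0.5*(0.4025 - 1.6845) = -0.2385
  grad(y) = -1.385, v = y - alpha*grad = -0.1723
  prox(v) = soft_thresh(-0.1723, 0.1085) = -0.0638
f(x_3) = 5*(-0.0638)^2 + 1*(-0.0638) + 2.27*|-0.0638| = 0.1014


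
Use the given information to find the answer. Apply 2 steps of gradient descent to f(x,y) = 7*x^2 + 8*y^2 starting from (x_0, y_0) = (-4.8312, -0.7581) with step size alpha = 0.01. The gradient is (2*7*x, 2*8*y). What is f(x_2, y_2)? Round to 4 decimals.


Gradient descent on f(x,y) = 7*x^2 + 8*y^2.
Starting point: (-4.8312, -0.7581), alpha = 0.01
Step 1: grad_x = 2*7*-4.8312 = -67.6368, grad_y = 2*8*-0.7581 = -12.1296
  x_1 = -4.8312 - 0.01*-67.6368 = -4.1548
  y_1 = -0.7581 - 0.01*-12.1296 = -0.6368
Step 2: grad_x = 2*7*-4.1548 = -58.1676, grad_y = 2*8*-0.6368 = -10.1889
  x_2 = -4.1548 - 0.01*-58.1676 = -3.5732
  y_2 = -0.6368 - 0.01*-10.1889 = -0.5349
f(-3.5732, -0.5349) = 7*(-3.5732)^2 + 8*(-0.5349)^2 = 91.6612


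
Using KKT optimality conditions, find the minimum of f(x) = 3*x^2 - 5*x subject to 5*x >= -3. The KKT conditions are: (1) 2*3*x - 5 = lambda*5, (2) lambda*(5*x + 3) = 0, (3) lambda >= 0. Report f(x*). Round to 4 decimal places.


Step 1: Try lambda = 0 (constraint inactive).
Stationarity: 2*3*x - 5 = 0
x* = 5/(2*3) = 5/6 = 0.8333 (rounded; the exact value 5/6 is used below)
Check constraint: 5*0.8333 = 4.1665 >= -3 -- satisfied.
Step 2: Compute optimal value.
f(x*) = 3*(5/6)^2 - 5*(5/6) = -2.0833


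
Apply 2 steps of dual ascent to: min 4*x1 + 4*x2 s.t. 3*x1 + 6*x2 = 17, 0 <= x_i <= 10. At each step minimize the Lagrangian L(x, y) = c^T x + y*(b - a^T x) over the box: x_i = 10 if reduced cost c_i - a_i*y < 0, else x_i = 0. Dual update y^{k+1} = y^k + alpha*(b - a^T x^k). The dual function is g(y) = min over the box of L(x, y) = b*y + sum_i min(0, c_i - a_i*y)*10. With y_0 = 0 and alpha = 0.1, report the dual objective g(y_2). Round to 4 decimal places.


Dual ascent for LP: min 4*x1 + 4*x2, 3*x1 + 6*x2 = 17, 0 <= x_i <= 10
Step 1: y^k = 0.0, reduced costs: (4.0, 4.0)
  x^k = (0.0, 0.0), subgradient = b - a^T x = 17.0
  y^{k+1} = 0.0 + 0.1*17.0 = 1.7
Step 2: y^k = 1.7, reduced costs: (-1.1, -6.2)
  x^k = (10.0, 10.0), subgradient = b - a^T x = -73.0
  y^{k+1} = 1.7 + 0.1*-73.0 = -5.6
Dual objective at y_2 = -5.6: reduced costs (20.8, 37.6), box minimizer x = (0.0, 0.0)
g(y_2) = b*y + (c1 - a1*y)*x1 + (c2 - a2*y)*x2 = 17*(-5.6) + 20.8*0.0 + 37.6*0.0 = -95.2 + 0.0 + 0.0 = -95.2


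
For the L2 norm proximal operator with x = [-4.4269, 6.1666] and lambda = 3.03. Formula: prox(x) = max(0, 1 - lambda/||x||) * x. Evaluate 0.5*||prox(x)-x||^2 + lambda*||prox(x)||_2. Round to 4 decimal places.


Step 1: Compute ||x||.
||x|| = 7.5911
Step 2: Compute scaling factor.
scale = max(0, 1 - 3.03/7.5911) = 0.6008
Step 3: prox(x) = [-2.6599, 3.7052]
||prox(x)|| = 4.5611
Step 4: Proximal objective.
0.5*||prox-x||^2 = 4.5905
lambda*||prox|| = 13.8201
Total = 18.4105


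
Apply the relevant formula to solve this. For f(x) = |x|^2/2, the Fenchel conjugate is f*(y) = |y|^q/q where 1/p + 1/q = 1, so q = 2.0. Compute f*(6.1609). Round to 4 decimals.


The conjugate exponent q satisfies 1/p + 1/q = 1.
p = 2, so q = 2/(2 - 1) = 2.0
|y|^q = 6.1609^2.0 = 37.9567
f*(6.1609) = 37.9567 / 2.0 = 18.9783


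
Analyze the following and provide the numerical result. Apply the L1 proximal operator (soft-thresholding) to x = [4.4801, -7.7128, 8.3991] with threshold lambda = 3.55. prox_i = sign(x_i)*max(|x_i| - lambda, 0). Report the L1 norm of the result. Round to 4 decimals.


Soft-thresholding with lambda = 3.55:
prox(4.4801) = sign(4.4801)*max(|4.4801| - 3.55, 0) = 0.9301
prox(-7.7128) = sign(-7.7128)*max(|-7.7128| - 3.55, 0) = -4.1628
prox(8.3991) = sign(8.3991)*max(|8.3991| - 3.55, 0) = 4.8491
prox(x) = [0.9301, -4.1628, 4.8491]
||prox(x)||_1 = 0.9301 + 4.1628 + 4.8491 = 9.942


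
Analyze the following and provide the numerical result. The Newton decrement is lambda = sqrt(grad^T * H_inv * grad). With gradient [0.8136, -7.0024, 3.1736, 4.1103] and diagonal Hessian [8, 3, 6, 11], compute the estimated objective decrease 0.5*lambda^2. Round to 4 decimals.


Step 1: H is diagonal, so H^(-1) * g = [0.1017, -2.3341, 0.5289, 0.3737].
Step 2: g^T H^(-1) g = sum_i g_i^2 / H_ii
  = (0.8136)^2/8 + (-7.0024)^2/3 + (3.1736)^2/6 + (4.1103)^2/11
  = 0.0827 + 16.3445 + 1.6786 + 1.5359 = 19.6418
Step 3: Objective decrease = 0.5 * g^T H^(-1) g = 9.8209


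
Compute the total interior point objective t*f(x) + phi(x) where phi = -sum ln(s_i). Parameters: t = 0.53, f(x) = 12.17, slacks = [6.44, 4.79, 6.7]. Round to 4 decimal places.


Step 1: Compute log-barrier.
ln values: [1.8625, 1.5665, 1.9021]
phi = -(1.8625 + 1.5665 + 1.9021) = -5.3312
Step 2: Compute augmented objective.
t*f(x) = 0.53*12.17 = 6.4501
Total = 6.4501 - 5.3312 = 1.1189


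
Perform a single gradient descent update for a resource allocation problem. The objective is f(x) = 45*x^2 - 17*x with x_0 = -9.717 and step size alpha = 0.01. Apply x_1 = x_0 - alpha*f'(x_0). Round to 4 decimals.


We compute the gradient at x_0 and apply the update.
f'(x) = 90*x - 17
f'(-9.717) = 90*-9.717 - 17 = -891.53
x_1 = -9.717 - 0.01*-891.53 = -0.8017


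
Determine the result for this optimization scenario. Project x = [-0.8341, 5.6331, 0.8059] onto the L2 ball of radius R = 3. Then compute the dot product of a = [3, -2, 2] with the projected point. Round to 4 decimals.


Step 1: Compute ||x|| (intermediates to 6 decimals).
||x|| = sqrt((-0.8341)^2 + 5.6331^2 + 0.8059^2) = 5.751262
Step 2: Project.
Since ||x|| > R, scale = R/||x|| = 3/5.751262 = 0.521625, proj(x) = scale * x
proj(x) = [-0.435087, 2.938366, 0.420378]
Step 3: Dot product.
a^T * proj(x) = 3*(-0.435087) - 2*2.938366 + 2*0.420378 = -6.3412


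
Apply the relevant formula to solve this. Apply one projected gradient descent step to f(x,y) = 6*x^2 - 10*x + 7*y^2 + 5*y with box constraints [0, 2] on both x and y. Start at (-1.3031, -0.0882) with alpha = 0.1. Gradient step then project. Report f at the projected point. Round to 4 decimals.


Step 1: Compute gradient at (-1.3031, -0.0882).
grad_x = 2*6*-1.3031 - 10 = -25.6372
grad_y = 2*7*-0.0882 + 5 = 3.7652
Step 2: Gradient step.
x_raw = -1.3031 - 0.1*-25.6372 = 1.2606
y_raw = -0.0882 - 0.1*3.7652 = -0.4647
Step 3: Project onto [0, 2].
x_proj = clip(1.2606) = 1.2606
y_proj = clip(-0.4647) = 0.0
Step 4: Evaluate f.
f(1.2606, 0.0) = -3.0712


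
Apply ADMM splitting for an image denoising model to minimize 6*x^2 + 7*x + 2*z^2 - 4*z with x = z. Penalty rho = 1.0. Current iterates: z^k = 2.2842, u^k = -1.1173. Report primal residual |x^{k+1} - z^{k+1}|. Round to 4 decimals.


ADMM iteration with rho = 1.0, z^k = 2.2842, u^k = -1.1173
Step 1: x-update.
Minimize 6*x^2 + 7*x + (1.0/2)*(x - 2.2842 - 1.1173)^2
FOC: (2*6 + 1.0)*x = -7 + 1.0*(2.2842 + 1.1173)
x^{k+1} = -0.2768
Step 2: z-update.
Minimize 2*z^2 - 4*z + (1.0/2)*(-0.2768 - z - 1.1173)^2
FOC: (2*2 + 1.0)*z = 4 + 1.0*(-0.2768 - 1.1173)
z^{k+1} = 0.5212
Step 3: u-update.
u^{k+1} = -1.1173 - 0.2768 - 0.5212 = -1.9153
Step 4: Primal residual = |-0.2768 - 0.5212| = 0.798


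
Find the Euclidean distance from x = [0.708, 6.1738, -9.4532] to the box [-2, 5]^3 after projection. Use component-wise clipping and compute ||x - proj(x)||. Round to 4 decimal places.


Project each component onto [-2, 5].
clip(0.708) = 0.708, clip(6.1738) = 5.0, clip(-9.4532) = -2.0
Projection = [0.708, 5.0, -2.0]
Squared diffs: [0.0, 1.3778, 55.5502]
Distance = sqrt(56.928) = 7.5451


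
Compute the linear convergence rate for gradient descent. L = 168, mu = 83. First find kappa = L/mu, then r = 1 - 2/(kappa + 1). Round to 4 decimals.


Step 1: Compute the condition number.
kappa = L/mu = 168/83 = 2.0241
Step 2: Compute the convergence rate.
r = 1 - 2/(kappa + 1) = 1 - 2*mu/(L + mu) = (L - mu)/(L + mu) = 85/251 = 0.3386


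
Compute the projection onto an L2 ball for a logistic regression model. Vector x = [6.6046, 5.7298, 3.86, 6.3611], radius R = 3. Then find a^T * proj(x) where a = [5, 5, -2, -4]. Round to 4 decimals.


Step 1: Compute ||x|| (intermediates to 6 decimals).
||x|| = sqrt(6.6046^2 + 5.7298^2 + 3.86^2 + 6.3611^2) = 11.481051
Step 2: Project.
Since ||x|| > R, scale = R/||x|| = 3/11.481051 = 0.2613, proj(x) = scale * x
proj(x) = [1.725782, 1.497197, 1.008618, 1.662155]
Step 3: Dot product.
a^T * proj(x) = 5*1.725782 + 5*1.497197 - 2*1.008618 - 4*1.662155 = 7.449


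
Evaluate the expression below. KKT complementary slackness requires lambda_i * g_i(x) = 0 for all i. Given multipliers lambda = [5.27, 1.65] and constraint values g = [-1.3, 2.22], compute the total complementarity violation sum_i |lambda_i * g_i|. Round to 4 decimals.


KKT complementary slackness check:
lambda_1 * g_1 = 5.27 * -1.3 = -6.851
lambda_2 * g_2 = 1.65 * 2.22 = 3.663
Total violation = 6.851 + 3.663 = 10.514


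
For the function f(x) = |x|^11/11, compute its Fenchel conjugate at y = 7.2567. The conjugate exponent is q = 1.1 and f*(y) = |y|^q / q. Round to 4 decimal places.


The conjugate exponent q satisfies 1/p + 1/q = 1.
p = 11, so q = 11/(11 - 1) = 1.1
|y|^q = 7.2567^1.1 = 8.8473
f*(7.2567) = 8.8473 / 1.1 = 8.043


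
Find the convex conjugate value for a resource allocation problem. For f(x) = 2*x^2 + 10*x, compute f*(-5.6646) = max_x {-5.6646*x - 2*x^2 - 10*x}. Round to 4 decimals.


f*(y) = sup_x {y*x - a*x^2 - b*x} = sup_x {(y-b)*x - a*x^2}
FOC: (y - b) - 2a*x = 0 => x* = (y - b)/(2a)
x* = (-5.6646 - 10)/(2*2) = -3.9162
f*(-5.6646) = (y-b)^2/(4a) = (-5.6646 - 10)^2/(4*2)
= 245.3797/8 = 30.6725


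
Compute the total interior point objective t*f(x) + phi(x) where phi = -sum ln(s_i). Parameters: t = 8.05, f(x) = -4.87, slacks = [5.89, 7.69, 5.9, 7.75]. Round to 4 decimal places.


Step 1: Compute log-barrier.
ln values: [1.7733, 2.0399, 1.775, 2.0477]
phi = -(1.7733 + 2.0399 + 1.775 + 2.0477) = -7.6358
Step 2: Compute augmented objective.
t*f(x) = 8.05*-4.87 = -39.2035
Total = -39.2035 - 7.6358 = -46.8393
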